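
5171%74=65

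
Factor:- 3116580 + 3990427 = 873847 = 13^1*67219^1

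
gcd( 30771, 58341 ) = 3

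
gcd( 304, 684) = 76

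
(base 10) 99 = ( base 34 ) 2v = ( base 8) 143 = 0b1100011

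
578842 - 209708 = 369134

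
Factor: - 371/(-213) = 3^ ( - 1) * 7^1* 53^1*71^ (-1 )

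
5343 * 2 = 10686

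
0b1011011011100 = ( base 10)5852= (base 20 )ecc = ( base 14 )21c0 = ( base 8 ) 13334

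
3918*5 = 19590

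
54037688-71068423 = - 17030735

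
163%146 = 17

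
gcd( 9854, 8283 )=1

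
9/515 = 9/515 = 0.02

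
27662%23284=4378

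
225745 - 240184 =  - 14439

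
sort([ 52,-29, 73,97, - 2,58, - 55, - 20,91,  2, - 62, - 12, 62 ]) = [ - 62, - 55, - 29, - 20, - 12, - 2,2,52,58,  62,73,91 , 97]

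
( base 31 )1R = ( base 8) 72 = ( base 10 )58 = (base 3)2011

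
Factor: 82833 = 3^1 *27611^1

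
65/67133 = 65/67133 = 0.00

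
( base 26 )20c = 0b10101010100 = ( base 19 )3EF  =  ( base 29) 1I1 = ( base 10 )1364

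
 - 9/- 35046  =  1/3894 = 0.00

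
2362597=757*3121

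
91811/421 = 218+ 33/421 = 218.08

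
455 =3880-3425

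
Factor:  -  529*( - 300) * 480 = 2^7 * 3^2 * 5^3*23^2 = 76176000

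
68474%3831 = 3347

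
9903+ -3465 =6438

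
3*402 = 1206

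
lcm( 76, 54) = 2052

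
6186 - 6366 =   -  180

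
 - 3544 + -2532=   -  6076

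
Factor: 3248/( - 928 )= - 7/2  =  -  2^(-1 )*7^1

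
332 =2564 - 2232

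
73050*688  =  50258400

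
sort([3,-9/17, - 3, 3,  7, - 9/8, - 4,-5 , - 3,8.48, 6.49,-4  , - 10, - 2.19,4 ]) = [ - 10, - 5, - 4, - 4,-3,-3, - 2.19,-9/8, - 9/17,3 , 3,4,6.49, 7, 8.48] 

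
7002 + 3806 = 10808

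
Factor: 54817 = 7^1 * 41^1*191^1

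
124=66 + 58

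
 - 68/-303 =68/303 = 0.22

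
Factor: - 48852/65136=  - 3/4 = -2^( - 2) * 3^1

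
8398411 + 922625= 9321036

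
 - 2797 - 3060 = -5857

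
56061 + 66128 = 122189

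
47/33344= 47/33344= 0.00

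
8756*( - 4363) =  - 38202428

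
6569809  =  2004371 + 4565438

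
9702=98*99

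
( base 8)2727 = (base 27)21A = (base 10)1495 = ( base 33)1CA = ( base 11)113a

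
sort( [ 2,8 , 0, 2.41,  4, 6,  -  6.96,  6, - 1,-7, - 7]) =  [-7, - 7,-6.96,-1, 0,2  ,  2.41, 4,6,6,  8]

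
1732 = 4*433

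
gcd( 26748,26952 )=12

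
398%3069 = 398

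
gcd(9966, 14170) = 2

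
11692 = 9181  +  2511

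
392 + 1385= 1777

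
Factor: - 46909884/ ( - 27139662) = 7818314/4523277 = 2^1 * 3^( - 1)*7^1*11^( - 1) * 79^1 * 113^( - 1)*1213^( - 1) * 7069^1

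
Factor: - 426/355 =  - 6/5= - 2^1*3^1*5^(  -  1)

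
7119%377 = 333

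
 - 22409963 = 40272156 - 62682119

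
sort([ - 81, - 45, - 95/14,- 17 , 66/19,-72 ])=[ - 81, - 72,-45, - 17,-95/14, 66/19]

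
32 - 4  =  28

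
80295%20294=19413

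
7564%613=208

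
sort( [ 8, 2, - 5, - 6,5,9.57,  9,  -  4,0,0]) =[ - 6, - 5,-4 , 0, 0,2,5, 8, 9, 9.57]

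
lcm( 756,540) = 3780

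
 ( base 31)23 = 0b1000001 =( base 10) 65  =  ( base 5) 230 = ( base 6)145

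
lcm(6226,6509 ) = 143198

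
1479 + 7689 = 9168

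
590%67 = 54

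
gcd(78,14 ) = 2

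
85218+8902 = 94120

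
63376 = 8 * 7922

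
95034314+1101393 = 96135707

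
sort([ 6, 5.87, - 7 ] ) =[  -  7,5.87 , 6]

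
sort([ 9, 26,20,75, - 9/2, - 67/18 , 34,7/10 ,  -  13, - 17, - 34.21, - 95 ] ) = [-95,-34.21, - 17, - 13,- 9/2, - 67/18,7/10,9, 20,26,34 , 75]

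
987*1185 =1169595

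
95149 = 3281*29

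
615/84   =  7 +9/28= 7.32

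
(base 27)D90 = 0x25f8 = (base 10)9720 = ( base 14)3784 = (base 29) BG5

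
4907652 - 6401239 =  - 1493587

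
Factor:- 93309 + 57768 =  - 35541 = -3^2*11^1*359^1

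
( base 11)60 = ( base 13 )51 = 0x42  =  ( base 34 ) 1w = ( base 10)66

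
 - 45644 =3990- 49634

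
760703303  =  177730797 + 582972506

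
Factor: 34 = 2^1* 17^1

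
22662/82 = 276 + 15/41= 276.37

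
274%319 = 274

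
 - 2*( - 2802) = 5604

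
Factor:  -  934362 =-2^1 * 3^3*11^3*13^1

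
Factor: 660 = 2^2 * 3^1*5^1*11^1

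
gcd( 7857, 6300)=9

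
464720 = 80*5809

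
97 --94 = 191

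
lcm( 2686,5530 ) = 94010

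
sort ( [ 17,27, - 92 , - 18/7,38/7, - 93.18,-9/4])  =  [  -  93.18, - 92, - 18/7, - 9/4,38/7,17, 27 ]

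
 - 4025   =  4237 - 8262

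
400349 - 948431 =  - 548082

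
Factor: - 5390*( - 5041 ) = 2^1*5^1*7^2*11^1*71^2 =27170990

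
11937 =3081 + 8856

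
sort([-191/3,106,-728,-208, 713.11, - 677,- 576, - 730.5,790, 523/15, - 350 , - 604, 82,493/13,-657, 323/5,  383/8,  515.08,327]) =[ - 730.5,-728,-677 , - 657, - 604, - 576,-350, - 208, - 191/3,523/15,493/13,383/8,  323/5,82, 106,  327,515.08,713.11,790 ]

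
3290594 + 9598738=12889332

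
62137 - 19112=43025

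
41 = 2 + 39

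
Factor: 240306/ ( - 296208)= -2^( - 3)*3^( - 1)*17^( - 1)*331^1 = - 331/408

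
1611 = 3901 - 2290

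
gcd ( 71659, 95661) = 1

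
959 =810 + 149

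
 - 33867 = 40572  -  74439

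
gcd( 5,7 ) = 1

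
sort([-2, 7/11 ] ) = [ - 2,7/11 ]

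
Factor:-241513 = -241513^1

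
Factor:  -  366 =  - 2^1 * 3^1 * 61^1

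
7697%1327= 1062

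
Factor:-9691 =-11^1*881^1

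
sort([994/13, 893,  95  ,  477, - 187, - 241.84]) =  [-241.84, - 187, 994/13,95,477,893] 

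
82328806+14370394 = 96699200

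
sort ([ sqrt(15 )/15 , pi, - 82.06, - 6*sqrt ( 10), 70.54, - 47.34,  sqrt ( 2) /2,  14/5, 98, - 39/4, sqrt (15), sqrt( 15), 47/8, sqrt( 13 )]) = [ - 82.06, - 47.34 , - 6*sqrt(10), - 39/4,sqrt ( 15 )/15, sqrt ( 2) /2,  14/5, pi,  sqrt(13), sqrt(15 ),  sqrt(15),  47/8, 70.54,  98 ]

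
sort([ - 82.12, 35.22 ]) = [ - 82.12,35.22]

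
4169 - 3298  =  871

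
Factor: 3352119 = 3^1*41^1*27253^1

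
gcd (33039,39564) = 9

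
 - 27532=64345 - 91877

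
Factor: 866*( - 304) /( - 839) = 2^5*19^1*433^1*839^( - 1 ) = 263264/839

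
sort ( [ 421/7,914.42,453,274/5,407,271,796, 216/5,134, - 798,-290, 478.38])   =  [ - 798,- 290,  216/5, 274/5,421/7,134,271,407, 453,478.38,  796 , 914.42 ] 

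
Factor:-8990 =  - 2^1*5^1*29^1*31^1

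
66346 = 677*98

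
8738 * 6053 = 52891114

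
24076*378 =9100728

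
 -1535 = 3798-5333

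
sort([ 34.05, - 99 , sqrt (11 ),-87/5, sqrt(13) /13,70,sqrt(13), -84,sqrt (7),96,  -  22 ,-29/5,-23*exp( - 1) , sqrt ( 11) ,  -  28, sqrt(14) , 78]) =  [ - 99,  -  84, - 28 ,- 22, - 87/5, - 23*exp(-1), - 29/5, sqrt( 13 )/13 , sqrt( 7),sqrt(11 ),  sqrt(11 ),sqrt( 13), sqrt(14) , 34.05,70,78,96]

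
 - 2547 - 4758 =-7305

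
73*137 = 10001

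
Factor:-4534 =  -2^1 * 2267^1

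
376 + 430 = 806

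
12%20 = 12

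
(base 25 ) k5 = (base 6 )2201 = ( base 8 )771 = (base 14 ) 281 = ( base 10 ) 505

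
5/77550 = 1/15510=   0.00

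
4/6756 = 1/1689  =  0.00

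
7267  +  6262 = 13529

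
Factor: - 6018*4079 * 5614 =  - 137809227108 = - 2^2 * 3^1 * 7^1*17^1*59^1*401^1 * 4079^1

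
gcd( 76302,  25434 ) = 25434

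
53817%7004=4789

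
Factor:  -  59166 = - 2^1  *  3^2*19^1*173^1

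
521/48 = 10  +  41/48=10.85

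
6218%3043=132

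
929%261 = 146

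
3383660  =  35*96676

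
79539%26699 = 26141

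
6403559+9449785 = 15853344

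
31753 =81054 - 49301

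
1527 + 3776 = 5303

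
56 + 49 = 105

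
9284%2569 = 1577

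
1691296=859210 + 832086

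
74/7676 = 37/3838= 0.01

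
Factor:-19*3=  - 57 = - 3^1* 19^1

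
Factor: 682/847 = 2^1 * 7^( - 1 )*11^( - 1)*31^1 =62/77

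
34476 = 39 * 884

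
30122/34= 15061/17  =  885.94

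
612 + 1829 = 2441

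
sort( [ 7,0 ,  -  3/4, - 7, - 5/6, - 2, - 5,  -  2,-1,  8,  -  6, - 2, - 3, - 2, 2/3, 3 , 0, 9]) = [ - 7, - 6, - 5, - 3, - 2, - 2, - 2, - 2, - 1, - 5/6, - 3/4, 0, 0 , 2/3, 3, 7,  8, 9]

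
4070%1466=1138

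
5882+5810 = 11692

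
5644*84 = 474096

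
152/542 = 76/271   =  0.28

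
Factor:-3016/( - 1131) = 2^3*3^(- 1 ) = 8/3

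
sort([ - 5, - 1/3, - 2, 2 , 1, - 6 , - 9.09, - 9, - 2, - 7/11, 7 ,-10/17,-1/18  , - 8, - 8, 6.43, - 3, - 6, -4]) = [ - 9.09, - 9 ,-8, - 8, - 6, - 6,-5 , - 4, - 3, - 2 ,-2, - 7/11, - 10/17,  -  1/3, - 1/18, 1,2,  6.43, 7]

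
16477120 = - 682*( - 24160) 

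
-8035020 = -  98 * 81990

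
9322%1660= 1022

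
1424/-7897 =  -  1+6473/7897 = -0.18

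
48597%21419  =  5759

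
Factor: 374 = 2^1*11^1*17^1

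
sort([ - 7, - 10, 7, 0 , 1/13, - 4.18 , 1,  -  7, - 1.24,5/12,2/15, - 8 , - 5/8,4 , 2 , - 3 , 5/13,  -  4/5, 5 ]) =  [ - 10,-8, - 7, -7,-4.18, - 3, - 1.24 , - 4/5 , - 5/8 , 0,  1/13 , 2/15, 5/13,5/12 , 1,2, 4 , 5,  7 ] 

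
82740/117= 707 + 7/39 = 707.18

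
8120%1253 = 602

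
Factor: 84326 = 2^1 * 11^1*3833^1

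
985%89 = 6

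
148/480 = 37/120 =0.31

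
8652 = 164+8488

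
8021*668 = 5358028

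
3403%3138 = 265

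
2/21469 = 2/21469 = 0.00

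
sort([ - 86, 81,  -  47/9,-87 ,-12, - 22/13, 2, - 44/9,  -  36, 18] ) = [ - 87, - 86, - 36 , - 12 ,-47/9, - 44/9, - 22/13 , 2 , 18,  81 ] 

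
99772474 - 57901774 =41870700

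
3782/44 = 85 + 21/22=85.95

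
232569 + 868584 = 1101153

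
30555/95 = 6111/19 = 321.63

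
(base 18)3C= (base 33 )20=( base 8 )102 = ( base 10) 66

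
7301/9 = 7301/9 = 811.22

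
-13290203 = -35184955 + 21894752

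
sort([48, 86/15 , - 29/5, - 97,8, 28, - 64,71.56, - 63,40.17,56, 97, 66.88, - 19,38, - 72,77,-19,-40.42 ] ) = [-97,-72,-64,-63,-40.42,-19,-19,  -  29/5,86/15 , 8,28,  38,40.17, 48, 56, 66.88, 71.56,77,97] 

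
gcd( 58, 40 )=2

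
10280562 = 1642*6261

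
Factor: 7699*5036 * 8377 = 2^2*1259^1*7699^1*8377^1 = 324794417828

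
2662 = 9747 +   -  7085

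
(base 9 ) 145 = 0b1111010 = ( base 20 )62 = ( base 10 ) 122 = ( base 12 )A2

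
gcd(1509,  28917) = 3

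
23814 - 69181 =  - 45367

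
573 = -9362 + 9935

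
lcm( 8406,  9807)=58842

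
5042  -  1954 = 3088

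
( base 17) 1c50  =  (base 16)2112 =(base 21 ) j43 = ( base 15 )2796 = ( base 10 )8466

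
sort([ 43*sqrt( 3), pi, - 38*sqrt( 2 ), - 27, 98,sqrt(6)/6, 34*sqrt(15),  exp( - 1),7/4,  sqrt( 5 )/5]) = [  -  38*sqrt( 2), - 27,exp ( - 1 ),sqrt ( 6)/6,sqrt( 5) /5, 7/4, pi, 43*sqrt( 3),  98,34*sqrt( 15 )]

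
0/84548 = 0 = 0.00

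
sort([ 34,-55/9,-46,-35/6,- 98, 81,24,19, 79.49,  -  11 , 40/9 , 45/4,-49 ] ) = [ - 98,-49,  -  46, - 11, - 55/9,  -  35/6,40/9 , 45/4, 19, 24, 34, 79.49,81] 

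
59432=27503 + 31929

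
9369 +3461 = 12830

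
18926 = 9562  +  9364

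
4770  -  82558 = - 77788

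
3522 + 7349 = 10871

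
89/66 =89/66= 1.35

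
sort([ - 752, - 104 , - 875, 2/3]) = [ - 875, - 752, - 104,2/3 ] 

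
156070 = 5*31214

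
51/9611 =51/9611= 0.01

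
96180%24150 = 23730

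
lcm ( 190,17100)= 17100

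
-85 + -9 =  - 94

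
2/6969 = 2/6969 = 0.00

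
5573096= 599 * 9304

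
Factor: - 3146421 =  - 3^1 * 1048807^1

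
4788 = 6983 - 2195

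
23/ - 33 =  - 1+10/33 = - 0.70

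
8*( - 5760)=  - 46080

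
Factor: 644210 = 2^1*5^1 * 7^1*9203^1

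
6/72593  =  6/72593 = 0.00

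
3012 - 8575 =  - 5563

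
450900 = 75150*6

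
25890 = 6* 4315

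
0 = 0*72791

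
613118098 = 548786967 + 64331131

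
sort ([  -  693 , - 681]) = [  -  693, - 681 ]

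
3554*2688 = 9553152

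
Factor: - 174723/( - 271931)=417/649 = 3^1*11^( - 1 )* 59^(-1)*139^1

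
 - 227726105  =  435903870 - 663629975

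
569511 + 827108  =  1396619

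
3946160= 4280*922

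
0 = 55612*0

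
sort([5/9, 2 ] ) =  [5/9, 2]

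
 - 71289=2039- 73328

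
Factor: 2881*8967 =25833927= 3^1*7^2* 43^1*61^1*67^1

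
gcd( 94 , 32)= 2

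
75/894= 25/298 = 0.08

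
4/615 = 4/615 =0.01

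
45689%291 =2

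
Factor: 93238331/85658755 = 5^( - 1)*7^( - 1) * 13^( - 1) * 188261^( - 1)*93238331^1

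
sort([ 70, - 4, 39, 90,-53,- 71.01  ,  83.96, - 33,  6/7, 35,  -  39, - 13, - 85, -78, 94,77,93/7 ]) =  [ - 85 , - 78,-71.01 , - 53, - 39, - 33, - 13, - 4,6/7,93/7,  35,  39,70,77,83.96,90, 94]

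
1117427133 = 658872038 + 458555095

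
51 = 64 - 13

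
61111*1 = 61111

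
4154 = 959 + 3195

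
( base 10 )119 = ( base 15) 7e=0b1110111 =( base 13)92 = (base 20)5J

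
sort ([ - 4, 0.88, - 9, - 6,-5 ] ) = [ - 9, - 6, -5, - 4,0.88]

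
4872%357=231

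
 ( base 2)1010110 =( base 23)3H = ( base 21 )42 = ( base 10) 86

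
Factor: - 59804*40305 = - 2^2 * 3^1*5^1*2687^1 * 14951^1 = - 2410400220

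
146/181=146/181 =0.81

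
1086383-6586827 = -5500444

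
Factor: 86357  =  86357^1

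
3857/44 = 87 + 29/44= 87.66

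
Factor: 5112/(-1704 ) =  - 3^1  =  - 3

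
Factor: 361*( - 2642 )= - 2^1*19^2*1321^1 =- 953762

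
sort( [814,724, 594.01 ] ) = [594.01,724,814]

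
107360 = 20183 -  - 87177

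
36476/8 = 4559 +1/2  =  4559.50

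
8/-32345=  - 1 + 32337/32345 = - 0.00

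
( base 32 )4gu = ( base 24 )816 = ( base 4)1020132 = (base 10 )4638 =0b1001000011110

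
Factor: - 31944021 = -3^1*503^1 * 21169^1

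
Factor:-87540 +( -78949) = - 29^1*5741^1 = -166489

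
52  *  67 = 3484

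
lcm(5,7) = 35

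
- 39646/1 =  - 39646 = - 39646.00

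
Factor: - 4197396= -2^2 * 3^1  *  7^1*107^1* 467^1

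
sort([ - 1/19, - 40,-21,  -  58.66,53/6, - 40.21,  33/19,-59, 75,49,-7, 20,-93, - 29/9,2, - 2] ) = [ - 93, - 59, - 58.66,- 40.21, - 40, - 21,-7, - 29/9, - 2,-1/19, 33/19,2,53/6, 20,49 , 75 ] 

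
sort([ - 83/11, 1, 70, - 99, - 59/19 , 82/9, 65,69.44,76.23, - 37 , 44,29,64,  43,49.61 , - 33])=[  -  99,-37, - 33, - 83/11, - 59/19,  1, 82/9, 29, 43, 44,  49.61,64 , 65,69.44 , 70,  76.23]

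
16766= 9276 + 7490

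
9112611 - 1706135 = 7406476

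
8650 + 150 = 8800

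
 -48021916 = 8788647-56810563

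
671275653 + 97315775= 768591428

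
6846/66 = 103 + 8/11 = 103.73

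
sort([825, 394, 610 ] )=[ 394 , 610,  825] 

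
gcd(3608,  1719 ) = 1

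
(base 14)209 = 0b110010001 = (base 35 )BG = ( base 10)401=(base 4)12101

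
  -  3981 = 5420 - 9401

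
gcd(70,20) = 10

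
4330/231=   18 + 172/231 = 18.74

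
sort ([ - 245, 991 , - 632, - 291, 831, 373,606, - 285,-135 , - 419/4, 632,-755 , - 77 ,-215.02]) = [- 755, - 632,-291 ,-285, - 245 , - 215.02,-135,-419/4,-77, 373 , 606, 632, 831,991] 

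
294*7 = 2058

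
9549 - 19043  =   - 9494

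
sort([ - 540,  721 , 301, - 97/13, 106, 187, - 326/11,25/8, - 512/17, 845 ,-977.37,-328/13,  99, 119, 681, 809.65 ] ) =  [  -  977.37,-540,- 512/17, - 326/11, -328/13, - 97/13, 25/8,  99, 106,119,187,301, 681, 721,  809.65, 845] 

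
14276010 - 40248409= - 25972399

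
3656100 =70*52230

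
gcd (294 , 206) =2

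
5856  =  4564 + 1292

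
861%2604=861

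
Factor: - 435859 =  - 435859^1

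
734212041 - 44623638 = 689588403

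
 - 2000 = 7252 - 9252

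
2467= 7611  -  5144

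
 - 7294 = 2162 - 9456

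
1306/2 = 653 = 653.00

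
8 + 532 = 540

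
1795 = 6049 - 4254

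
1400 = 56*25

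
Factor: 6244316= 2^2 * 13^1*23^2 * 227^1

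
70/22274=5/1591= 0.00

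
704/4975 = 704/4975 = 0.14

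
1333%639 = 55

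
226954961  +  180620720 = 407575681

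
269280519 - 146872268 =122408251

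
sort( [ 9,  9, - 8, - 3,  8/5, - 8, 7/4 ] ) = [ - 8, - 8 , - 3,8/5,7/4,9,9 ] 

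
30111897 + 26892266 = 57004163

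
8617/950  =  8617/950= 9.07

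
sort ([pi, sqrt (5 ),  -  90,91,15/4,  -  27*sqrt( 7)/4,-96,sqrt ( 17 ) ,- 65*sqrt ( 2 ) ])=[ - 96,-65*sqrt( 2 ), -90, - 27*sqrt(7 )/4,sqrt( 5 ),pi,  15/4,sqrt( 17), 91] 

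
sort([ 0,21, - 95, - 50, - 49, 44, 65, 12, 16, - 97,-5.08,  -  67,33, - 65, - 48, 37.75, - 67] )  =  [ - 97, -95, - 67,-67,-65, - 50, - 49, - 48, - 5.08, 0,12, 16 , 21, 33, 37.75, 44,65 ] 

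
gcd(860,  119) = 1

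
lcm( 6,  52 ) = 156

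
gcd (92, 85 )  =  1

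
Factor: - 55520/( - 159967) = 2^5*5^1*461^(  -  1)= 160/461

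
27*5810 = 156870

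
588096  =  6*98016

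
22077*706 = 15586362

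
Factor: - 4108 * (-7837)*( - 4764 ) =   -  153374102544 =- 2^4*3^1 *13^1 * 17^1*79^1*397^1*461^1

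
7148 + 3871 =11019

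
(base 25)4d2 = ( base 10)2827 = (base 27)3nj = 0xB0B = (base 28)3gr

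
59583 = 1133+58450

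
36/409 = 36/409 = 0.09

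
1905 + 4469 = 6374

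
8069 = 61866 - 53797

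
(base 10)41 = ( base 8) 51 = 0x29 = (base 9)45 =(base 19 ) 23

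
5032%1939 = 1154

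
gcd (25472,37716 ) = 4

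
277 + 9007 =9284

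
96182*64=6155648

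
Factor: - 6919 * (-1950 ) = 13492050 = 2^1*3^1*5^2 * 11^1 * 13^1*17^1 * 37^1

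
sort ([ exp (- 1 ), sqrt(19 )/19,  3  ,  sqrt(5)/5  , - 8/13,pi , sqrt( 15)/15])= [  -  8/13,sqrt( 19)/19,sqrt( 15)/15,exp( - 1 ),  sqrt(5)/5,3,pi]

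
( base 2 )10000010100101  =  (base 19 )142G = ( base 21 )ijk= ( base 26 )c9b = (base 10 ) 8357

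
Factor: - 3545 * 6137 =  - 5^1*17^1  *  19^2*709^1 = - 21755665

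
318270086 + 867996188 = 1186266274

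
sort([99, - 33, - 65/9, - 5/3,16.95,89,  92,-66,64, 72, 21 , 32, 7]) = [ - 66, - 33, - 65/9,-5/3, 7, 16.95, 21,32,64, 72,  89,92,99]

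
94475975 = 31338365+63137610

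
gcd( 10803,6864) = 39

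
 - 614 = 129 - 743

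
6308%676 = 224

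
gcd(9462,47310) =9462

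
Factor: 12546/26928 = 41/88 = 2^( - 3)  *  11^( - 1 )*41^1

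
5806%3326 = 2480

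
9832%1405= 1402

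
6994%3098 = 798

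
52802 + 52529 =105331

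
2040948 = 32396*63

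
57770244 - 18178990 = 39591254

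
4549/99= 4549/99 = 45.95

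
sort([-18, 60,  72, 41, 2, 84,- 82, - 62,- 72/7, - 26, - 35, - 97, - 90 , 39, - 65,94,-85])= [-97, -90,-85, - 82, - 65, - 62,-35,-26, - 18, - 72/7, 2,39,41, 60,  72, 84, 94 ]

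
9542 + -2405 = 7137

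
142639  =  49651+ 92988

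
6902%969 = 119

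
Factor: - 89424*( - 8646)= 773159904   =  2^5 *3^6*11^1*23^1*131^1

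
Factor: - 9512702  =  -2^1*307^1 * 15493^1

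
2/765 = 2/765= 0.00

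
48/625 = 48/625 = 0.08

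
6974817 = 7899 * 883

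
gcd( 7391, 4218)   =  19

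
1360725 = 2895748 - 1535023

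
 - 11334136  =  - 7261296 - 4072840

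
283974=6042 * 47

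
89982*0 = 0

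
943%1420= 943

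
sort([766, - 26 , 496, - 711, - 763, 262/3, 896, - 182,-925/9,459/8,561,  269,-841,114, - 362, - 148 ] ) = [ - 841, - 763, - 711, - 362, - 182, - 148, - 925/9,  -  26, 459/8, 262/3, 114,269,496, 561,766, 896 ]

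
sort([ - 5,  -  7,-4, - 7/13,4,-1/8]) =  [-7,  -  5  ,-4, - 7/13, - 1/8,4 ] 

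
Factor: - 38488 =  - 2^3*17^1*283^1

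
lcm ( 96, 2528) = 7584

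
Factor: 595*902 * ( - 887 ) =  - 2^1*5^1 * 7^1*11^1*  17^1*41^1*887^1 = -  476044030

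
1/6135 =1/6135= 0.00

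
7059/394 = 7059/394  =  17.92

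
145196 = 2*72598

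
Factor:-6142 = - 2^1 * 37^1*83^1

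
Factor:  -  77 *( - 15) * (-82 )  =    -  94710 = -2^1 * 3^1 * 5^1*7^1  *11^1* 41^1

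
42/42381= 14/14127 = 0.00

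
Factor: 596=2^2 *149^1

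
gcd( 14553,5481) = 189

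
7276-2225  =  5051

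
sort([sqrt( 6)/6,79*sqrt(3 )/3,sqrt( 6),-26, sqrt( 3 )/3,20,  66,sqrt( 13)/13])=[ - 26,sqrt( 13 )/13, sqrt( 6) /6,sqrt(3)/3, sqrt( 6 ),  20,79*sqrt (3) /3, 66]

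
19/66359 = 19/66359=0.00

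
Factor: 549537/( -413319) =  - 19^1*31^1* 443^( - 1) = - 589/443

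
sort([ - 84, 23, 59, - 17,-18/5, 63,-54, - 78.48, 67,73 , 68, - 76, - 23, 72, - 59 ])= [ - 84, - 78.48, - 76, - 59,-54, - 23, - 17, - 18/5, 23,59, 63,67,68,72, 73] 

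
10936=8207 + 2729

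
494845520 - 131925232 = 362920288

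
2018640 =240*8411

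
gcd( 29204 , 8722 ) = 98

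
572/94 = 6 + 4/47= 6.09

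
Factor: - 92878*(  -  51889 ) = 4819346542 = 2^1 * 19^1*2731^1 * 46439^1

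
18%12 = 6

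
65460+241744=307204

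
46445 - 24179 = 22266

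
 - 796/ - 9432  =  199/2358 = 0.08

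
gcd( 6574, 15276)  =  38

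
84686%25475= 8261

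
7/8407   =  1/1201  =  0.00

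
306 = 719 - 413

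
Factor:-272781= - 3^3*10103^1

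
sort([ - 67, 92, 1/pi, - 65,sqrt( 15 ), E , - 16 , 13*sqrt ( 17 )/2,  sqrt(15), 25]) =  [ - 67, - 65,-16, 1/pi, E,sqrt ( 15), sqrt(15)  ,  25 , 13*sqrt( 17 )/2, 92]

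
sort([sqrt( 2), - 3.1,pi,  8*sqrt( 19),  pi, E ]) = [ - 3.1,  sqrt( 2),E,pi  ,  pi,8*sqrt( 19 )] 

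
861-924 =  - 63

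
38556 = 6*6426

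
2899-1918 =981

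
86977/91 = 955 + 72/91 = 955.79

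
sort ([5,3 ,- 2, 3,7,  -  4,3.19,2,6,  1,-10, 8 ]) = [ - 10, - 4 ,- 2,1 , 2, 3,3, 3.19,5, 6,7,  8]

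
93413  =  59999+33414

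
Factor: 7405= 5^1*1481^1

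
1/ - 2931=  - 1/2931= - 0.00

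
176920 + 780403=957323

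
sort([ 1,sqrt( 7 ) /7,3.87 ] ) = [sqrt(7)/7, 1,3.87]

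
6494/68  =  191/2 = 95.50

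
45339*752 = 34094928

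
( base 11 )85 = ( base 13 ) 72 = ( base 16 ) 5d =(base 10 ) 93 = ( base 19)4h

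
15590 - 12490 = 3100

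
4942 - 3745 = 1197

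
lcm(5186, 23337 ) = 46674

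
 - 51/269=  - 1 + 218/269  =  - 0.19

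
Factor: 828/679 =2^2 * 3^2* 7^( - 1 ) * 23^1*97^ ( - 1)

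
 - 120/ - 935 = 24/187 = 0.13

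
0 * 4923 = 0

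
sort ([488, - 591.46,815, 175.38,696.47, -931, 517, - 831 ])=[  -  931 , - 831,- 591.46,175.38 , 488,517,696.47, 815 ]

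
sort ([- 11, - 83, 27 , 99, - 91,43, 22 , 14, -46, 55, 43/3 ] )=[ - 91, - 83,-46, - 11,14,43/3 , 22,27 , 43, 55,  99 ]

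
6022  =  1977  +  4045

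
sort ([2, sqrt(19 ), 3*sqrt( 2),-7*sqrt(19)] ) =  [ - 7*sqrt( 19 ), 2 , 3 * sqrt (2 ), sqrt( 19 )]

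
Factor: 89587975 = 5^2*79^1 * 45361^1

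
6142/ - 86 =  - 72 + 25/43 = - 71.42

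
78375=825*95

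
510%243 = 24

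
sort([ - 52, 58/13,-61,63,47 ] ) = [-61, - 52, 58/13,47, 63] 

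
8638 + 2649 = 11287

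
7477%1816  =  213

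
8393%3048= 2297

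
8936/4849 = 8936/4849  =  1.84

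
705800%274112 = 157576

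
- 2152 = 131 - 2283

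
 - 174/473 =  - 174/473  =  - 0.37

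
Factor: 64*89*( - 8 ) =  - 2^9*89^1 = -45568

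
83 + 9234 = 9317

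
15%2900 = 15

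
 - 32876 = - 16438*2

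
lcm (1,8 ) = 8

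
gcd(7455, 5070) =15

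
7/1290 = 7/1290 = 0.01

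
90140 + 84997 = 175137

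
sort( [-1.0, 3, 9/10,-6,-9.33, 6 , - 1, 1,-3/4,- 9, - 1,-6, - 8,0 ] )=[ - 9.33,-9, - 8,-6, - 6,-1.0, - 1, - 1,-3/4, 0,9/10,1, 3 , 6 ]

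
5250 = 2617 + 2633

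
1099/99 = 11 + 10/99 = 11.10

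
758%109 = 104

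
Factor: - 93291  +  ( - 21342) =-114633 = - 3^2*47^1*271^1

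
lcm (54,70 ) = 1890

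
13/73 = 13/73= 0.18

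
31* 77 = 2387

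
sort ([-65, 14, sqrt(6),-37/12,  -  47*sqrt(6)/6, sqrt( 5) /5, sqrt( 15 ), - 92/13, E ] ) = [- 65, - 47*sqrt( 6 ) /6, - 92/13,  -  37/12, sqrt(5)/5,sqrt(6),E, sqrt( 15 ), 14 ]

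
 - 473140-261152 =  - 734292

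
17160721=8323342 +8837379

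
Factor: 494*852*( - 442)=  - 2^4*3^1*13^2 * 17^1*19^1*71^1 = - 186032496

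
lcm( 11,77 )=77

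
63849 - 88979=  - 25130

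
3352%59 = 48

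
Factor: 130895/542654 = 2^(-1 )*5^1 * 7^ ( - 1 )*47^1*83^ ( - 1)*467^( - 1)*557^1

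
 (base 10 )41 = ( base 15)2B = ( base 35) 16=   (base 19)23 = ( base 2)101001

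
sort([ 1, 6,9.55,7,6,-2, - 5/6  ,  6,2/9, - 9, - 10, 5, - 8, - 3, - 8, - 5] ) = [ - 10, - 9 , - 8, - 8, - 5, - 3, - 2, - 5/6, 2/9, 1, 5, 6, 6, 6, 7, 9.55] 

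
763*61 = 46543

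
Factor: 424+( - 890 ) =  - 466 = - 2^1*233^1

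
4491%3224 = 1267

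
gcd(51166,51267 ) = 1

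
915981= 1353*677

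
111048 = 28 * 3966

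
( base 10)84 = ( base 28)30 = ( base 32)2k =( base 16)54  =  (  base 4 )1110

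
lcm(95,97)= 9215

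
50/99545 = 10/19909= 0.00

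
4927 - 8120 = -3193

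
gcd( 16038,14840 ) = 2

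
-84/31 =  - 3+ 9/31=- 2.71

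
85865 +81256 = 167121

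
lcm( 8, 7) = 56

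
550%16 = 6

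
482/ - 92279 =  - 1 + 91797/92279 = - 0.01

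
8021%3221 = 1579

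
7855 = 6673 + 1182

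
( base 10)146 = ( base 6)402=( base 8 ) 222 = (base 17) 8A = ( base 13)b3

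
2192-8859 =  - 6667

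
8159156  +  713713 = 8872869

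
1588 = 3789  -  2201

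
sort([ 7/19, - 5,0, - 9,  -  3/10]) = [ - 9, - 5 , -3/10 , 0, 7/19]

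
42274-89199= -46925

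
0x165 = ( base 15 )18C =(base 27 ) D6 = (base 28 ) CL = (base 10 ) 357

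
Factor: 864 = 2^5*3^3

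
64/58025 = 64/58025 = 0.00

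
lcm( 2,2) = 2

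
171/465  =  57/155 = 0.37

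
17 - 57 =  - 40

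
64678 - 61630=3048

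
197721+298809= 496530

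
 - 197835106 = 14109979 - 211945085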